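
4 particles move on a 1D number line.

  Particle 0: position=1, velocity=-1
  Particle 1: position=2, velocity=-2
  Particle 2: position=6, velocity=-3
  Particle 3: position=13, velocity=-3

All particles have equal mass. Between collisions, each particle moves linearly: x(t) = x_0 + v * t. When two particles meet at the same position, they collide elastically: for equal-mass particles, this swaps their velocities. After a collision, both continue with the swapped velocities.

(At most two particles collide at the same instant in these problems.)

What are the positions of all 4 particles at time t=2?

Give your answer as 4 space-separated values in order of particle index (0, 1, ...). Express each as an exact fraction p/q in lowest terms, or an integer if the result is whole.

Answer: -2 -1 0 7

Derivation:
Collision at t=1: particles 0 and 1 swap velocities; positions: p0=0 p1=0 p2=3 p3=10; velocities now: v0=-2 v1=-1 v2=-3 v3=-3
Advance to t=2 (no further collisions before then); velocities: v0=-2 v1=-1 v2=-3 v3=-3; positions = -2 -1 0 7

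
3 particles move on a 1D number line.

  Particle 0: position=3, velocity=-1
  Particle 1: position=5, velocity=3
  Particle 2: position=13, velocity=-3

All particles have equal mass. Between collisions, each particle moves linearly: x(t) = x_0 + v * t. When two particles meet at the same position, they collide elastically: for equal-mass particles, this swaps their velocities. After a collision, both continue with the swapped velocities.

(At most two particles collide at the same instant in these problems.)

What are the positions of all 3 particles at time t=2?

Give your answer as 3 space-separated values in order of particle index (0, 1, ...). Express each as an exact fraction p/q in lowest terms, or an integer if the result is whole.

Answer: 1 7 11

Derivation:
Collision at t=4/3: particles 1 and 2 swap velocities; positions: p0=5/3 p1=9 p2=9; velocities now: v0=-1 v1=-3 v2=3
Advance to t=2 (no further collisions before then); velocities: v0=-1 v1=-3 v2=3; positions = 1 7 11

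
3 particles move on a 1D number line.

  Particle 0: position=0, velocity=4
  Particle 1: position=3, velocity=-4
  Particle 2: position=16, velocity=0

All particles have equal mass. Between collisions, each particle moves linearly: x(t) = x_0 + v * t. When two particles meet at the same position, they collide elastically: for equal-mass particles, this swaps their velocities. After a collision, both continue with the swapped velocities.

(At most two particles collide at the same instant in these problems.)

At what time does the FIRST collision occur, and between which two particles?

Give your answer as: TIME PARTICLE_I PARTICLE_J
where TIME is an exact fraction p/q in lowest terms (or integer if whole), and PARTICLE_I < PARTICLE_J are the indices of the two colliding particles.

Answer: 3/8 0 1

Derivation:
Pair (0,1): pos 0,3 vel 4,-4 -> gap=3, closing at 8/unit, collide at t=3/8
Pair (1,2): pos 3,16 vel -4,0 -> not approaching (rel speed -4 <= 0)
Earliest collision: t=3/8 between 0 and 1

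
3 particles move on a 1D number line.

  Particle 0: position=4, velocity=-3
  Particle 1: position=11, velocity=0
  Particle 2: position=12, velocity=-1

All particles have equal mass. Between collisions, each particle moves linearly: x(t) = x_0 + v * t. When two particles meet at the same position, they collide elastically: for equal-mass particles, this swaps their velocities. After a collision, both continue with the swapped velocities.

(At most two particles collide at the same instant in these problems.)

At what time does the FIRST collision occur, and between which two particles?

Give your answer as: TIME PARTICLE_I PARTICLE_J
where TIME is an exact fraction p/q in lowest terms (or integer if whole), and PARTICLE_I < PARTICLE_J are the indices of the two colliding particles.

Pair (0,1): pos 4,11 vel -3,0 -> not approaching (rel speed -3 <= 0)
Pair (1,2): pos 11,12 vel 0,-1 -> gap=1, closing at 1/unit, collide at t=1
Earliest collision: t=1 between 1 and 2

Answer: 1 1 2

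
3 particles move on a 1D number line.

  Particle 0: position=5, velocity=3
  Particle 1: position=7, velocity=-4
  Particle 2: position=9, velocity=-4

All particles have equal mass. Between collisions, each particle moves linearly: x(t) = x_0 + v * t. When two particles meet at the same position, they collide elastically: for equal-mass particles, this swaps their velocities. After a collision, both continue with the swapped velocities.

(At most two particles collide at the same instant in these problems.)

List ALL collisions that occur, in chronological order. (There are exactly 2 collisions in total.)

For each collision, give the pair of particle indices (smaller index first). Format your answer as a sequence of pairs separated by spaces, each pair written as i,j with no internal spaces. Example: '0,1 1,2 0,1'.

Answer: 0,1 1,2

Derivation:
Collision at t=2/7: particles 0 and 1 swap velocities; positions: p0=41/7 p1=41/7 p2=55/7; velocities now: v0=-4 v1=3 v2=-4
Collision at t=4/7: particles 1 and 2 swap velocities; positions: p0=33/7 p1=47/7 p2=47/7; velocities now: v0=-4 v1=-4 v2=3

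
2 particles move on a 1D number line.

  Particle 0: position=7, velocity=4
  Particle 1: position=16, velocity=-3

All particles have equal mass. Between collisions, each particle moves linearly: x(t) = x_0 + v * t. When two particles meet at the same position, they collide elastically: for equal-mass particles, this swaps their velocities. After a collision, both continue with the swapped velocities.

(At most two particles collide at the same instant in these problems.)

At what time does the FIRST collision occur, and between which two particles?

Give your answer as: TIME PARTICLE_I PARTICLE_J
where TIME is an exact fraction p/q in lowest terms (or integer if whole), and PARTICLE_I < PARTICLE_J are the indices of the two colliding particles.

Answer: 9/7 0 1

Derivation:
Pair (0,1): pos 7,16 vel 4,-3 -> gap=9, closing at 7/unit, collide at t=9/7
Earliest collision: t=9/7 between 0 and 1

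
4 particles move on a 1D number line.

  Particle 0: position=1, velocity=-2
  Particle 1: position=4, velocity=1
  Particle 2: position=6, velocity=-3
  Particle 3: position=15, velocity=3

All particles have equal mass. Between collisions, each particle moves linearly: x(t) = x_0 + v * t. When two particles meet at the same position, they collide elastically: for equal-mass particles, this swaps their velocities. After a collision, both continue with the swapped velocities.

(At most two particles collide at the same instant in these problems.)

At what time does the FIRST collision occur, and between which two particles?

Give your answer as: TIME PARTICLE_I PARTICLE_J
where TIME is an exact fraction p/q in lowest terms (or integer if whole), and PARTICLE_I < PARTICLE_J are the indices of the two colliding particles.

Pair (0,1): pos 1,4 vel -2,1 -> not approaching (rel speed -3 <= 0)
Pair (1,2): pos 4,6 vel 1,-3 -> gap=2, closing at 4/unit, collide at t=1/2
Pair (2,3): pos 6,15 vel -3,3 -> not approaching (rel speed -6 <= 0)
Earliest collision: t=1/2 between 1 and 2

Answer: 1/2 1 2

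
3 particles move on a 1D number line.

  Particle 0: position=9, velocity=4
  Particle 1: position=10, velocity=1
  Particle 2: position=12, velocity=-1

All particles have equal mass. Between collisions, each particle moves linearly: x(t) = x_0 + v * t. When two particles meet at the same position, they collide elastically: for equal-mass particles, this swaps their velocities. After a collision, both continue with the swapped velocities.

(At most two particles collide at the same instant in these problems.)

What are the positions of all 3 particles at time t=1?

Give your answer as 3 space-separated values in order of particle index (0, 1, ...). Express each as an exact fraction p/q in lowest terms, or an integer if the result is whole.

Answer: 11 11 13

Derivation:
Collision at t=1/3: particles 0 and 1 swap velocities; positions: p0=31/3 p1=31/3 p2=35/3; velocities now: v0=1 v1=4 v2=-1
Collision at t=3/5: particles 1 and 2 swap velocities; positions: p0=53/5 p1=57/5 p2=57/5; velocities now: v0=1 v1=-1 v2=4
Collision at t=1: particles 0 and 1 swap velocities; positions: p0=11 p1=11 p2=13; velocities now: v0=-1 v1=1 v2=4
Advance to t=1 (no further collisions before then); velocities: v0=-1 v1=1 v2=4; positions = 11 11 13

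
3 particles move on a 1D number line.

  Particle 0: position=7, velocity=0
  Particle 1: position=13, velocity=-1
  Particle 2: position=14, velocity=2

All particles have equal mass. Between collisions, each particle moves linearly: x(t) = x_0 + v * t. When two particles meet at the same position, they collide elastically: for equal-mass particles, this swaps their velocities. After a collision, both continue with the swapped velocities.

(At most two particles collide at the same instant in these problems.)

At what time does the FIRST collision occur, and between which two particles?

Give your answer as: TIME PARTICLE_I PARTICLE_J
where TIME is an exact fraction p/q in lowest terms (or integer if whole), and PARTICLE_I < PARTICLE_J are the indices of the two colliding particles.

Pair (0,1): pos 7,13 vel 0,-1 -> gap=6, closing at 1/unit, collide at t=6
Pair (1,2): pos 13,14 vel -1,2 -> not approaching (rel speed -3 <= 0)
Earliest collision: t=6 between 0 and 1

Answer: 6 0 1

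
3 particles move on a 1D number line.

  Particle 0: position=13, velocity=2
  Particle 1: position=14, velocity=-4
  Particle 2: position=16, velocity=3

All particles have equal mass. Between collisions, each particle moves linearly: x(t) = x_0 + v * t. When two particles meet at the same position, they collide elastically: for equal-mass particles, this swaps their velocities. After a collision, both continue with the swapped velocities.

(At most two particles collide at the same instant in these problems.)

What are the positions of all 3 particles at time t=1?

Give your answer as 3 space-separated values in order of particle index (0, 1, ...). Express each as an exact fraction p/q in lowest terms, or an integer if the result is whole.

Answer: 10 15 19

Derivation:
Collision at t=1/6: particles 0 and 1 swap velocities; positions: p0=40/3 p1=40/3 p2=33/2; velocities now: v0=-4 v1=2 v2=3
Advance to t=1 (no further collisions before then); velocities: v0=-4 v1=2 v2=3; positions = 10 15 19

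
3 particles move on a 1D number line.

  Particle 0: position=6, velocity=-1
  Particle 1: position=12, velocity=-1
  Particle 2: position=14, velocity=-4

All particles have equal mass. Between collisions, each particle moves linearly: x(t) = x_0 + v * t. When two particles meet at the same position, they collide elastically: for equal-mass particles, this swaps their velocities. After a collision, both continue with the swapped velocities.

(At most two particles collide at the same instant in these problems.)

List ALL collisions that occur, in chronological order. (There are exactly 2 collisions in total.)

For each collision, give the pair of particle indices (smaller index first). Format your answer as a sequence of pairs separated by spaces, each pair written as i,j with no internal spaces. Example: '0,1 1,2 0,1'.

Collision at t=2/3: particles 1 and 2 swap velocities; positions: p0=16/3 p1=34/3 p2=34/3; velocities now: v0=-1 v1=-4 v2=-1
Collision at t=8/3: particles 0 and 1 swap velocities; positions: p0=10/3 p1=10/3 p2=28/3; velocities now: v0=-4 v1=-1 v2=-1

Answer: 1,2 0,1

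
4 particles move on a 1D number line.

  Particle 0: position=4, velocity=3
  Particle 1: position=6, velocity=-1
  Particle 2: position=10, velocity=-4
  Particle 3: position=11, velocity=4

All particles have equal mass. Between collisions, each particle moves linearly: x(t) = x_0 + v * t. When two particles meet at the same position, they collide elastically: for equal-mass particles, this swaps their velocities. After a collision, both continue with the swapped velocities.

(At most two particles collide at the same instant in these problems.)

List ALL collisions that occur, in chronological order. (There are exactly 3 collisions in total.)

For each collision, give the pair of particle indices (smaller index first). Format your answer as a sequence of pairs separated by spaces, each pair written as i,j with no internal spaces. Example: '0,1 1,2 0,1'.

Collision at t=1/2: particles 0 and 1 swap velocities; positions: p0=11/2 p1=11/2 p2=8 p3=13; velocities now: v0=-1 v1=3 v2=-4 v3=4
Collision at t=6/7: particles 1 and 2 swap velocities; positions: p0=36/7 p1=46/7 p2=46/7 p3=101/7; velocities now: v0=-1 v1=-4 v2=3 v3=4
Collision at t=4/3: particles 0 and 1 swap velocities; positions: p0=14/3 p1=14/3 p2=8 p3=49/3; velocities now: v0=-4 v1=-1 v2=3 v3=4

Answer: 0,1 1,2 0,1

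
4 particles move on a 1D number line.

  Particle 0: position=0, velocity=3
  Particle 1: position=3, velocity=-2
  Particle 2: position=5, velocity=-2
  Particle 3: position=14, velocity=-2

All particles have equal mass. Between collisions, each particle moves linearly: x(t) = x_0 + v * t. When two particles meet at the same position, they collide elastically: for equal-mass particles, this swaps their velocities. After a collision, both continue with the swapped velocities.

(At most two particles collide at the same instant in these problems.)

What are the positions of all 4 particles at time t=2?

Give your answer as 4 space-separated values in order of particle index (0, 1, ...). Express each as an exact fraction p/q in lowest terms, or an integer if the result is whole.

Collision at t=3/5: particles 0 and 1 swap velocities; positions: p0=9/5 p1=9/5 p2=19/5 p3=64/5; velocities now: v0=-2 v1=3 v2=-2 v3=-2
Collision at t=1: particles 1 and 2 swap velocities; positions: p0=1 p1=3 p2=3 p3=12; velocities now: v0=-2 v1=-2 v2=3 v3=-2
Advance to t=2 (no further collisions before then); velocities: v0=-2 v1=-2 v2=3 v3=-2; positions = -1 1 6 10

Answer: -1 1 6 10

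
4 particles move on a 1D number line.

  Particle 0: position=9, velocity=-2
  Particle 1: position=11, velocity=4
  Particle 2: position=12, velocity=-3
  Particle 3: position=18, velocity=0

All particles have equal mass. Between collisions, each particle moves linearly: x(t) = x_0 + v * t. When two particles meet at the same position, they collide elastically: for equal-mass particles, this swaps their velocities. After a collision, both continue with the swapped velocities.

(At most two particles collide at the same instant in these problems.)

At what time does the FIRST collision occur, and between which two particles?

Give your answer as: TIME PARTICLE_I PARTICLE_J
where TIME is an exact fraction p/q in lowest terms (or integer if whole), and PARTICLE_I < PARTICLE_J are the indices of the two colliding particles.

Pair (0,1): pos 9,11 vel -2,4 -> not approaching (rel speed -6 <= 0)
Pair (1,2): pos 11,12 vel 4,-3 -> gap=1, closing at 7/unit, collide at t=1/7
Pair (2,3): pos 12,18 vel -3,0 -> not approaching (rel speed -3 <= 0)
Earliest collision: t=1/7 between 1 and 2

Answer: 1/7 1 2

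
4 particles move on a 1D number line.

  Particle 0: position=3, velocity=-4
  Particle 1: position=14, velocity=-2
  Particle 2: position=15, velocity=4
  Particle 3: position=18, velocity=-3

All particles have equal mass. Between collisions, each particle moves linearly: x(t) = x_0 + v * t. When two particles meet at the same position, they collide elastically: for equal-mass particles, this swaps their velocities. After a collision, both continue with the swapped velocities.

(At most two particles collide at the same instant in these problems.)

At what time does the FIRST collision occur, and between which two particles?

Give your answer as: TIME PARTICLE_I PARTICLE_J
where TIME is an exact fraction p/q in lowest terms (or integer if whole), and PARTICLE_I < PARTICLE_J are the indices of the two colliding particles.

Pair (0,1): pos 3,14 vel -4,-2 -> not approaching (rel speed -2 <= 0)
Pair (1,2): pos 14,15 vel -2,4 -> not approaching (rel speed -6 <= 0)
Pair (2,3): pos 15,18 vel 4,-3 -> gap=3, closing at 7/unit, collide at t=3/7
Earliest collision: t=3/7 between 2 and 3

Answer: 3/7 2 3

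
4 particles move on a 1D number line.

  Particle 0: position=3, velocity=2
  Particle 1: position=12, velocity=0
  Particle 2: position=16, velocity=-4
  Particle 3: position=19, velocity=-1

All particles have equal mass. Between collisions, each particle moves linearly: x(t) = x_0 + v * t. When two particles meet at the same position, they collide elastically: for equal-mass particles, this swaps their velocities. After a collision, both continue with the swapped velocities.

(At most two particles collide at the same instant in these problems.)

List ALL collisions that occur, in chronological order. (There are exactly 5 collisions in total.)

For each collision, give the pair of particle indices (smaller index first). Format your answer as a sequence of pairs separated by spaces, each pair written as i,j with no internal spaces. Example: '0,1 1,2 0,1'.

Answer: 1,2 0,1 1,2 2,3 1,2

Derivation:
Collision at t=1: particles 1 and 2 swap velocities; positions: p0=5 p1=12 p2=12 p3=18; velocities now: v0=2 v1=-4 v2=0 v3=-1
Collision at t=13/6: particles 0 and 1 swap velocities; positions: p0=22/3 p1=22/3 p2=12 p3=101/6; velocities now: v0=-4 v1=2 v2=0 v3=-1
Collision at t=9/2: particles 1 and 2 swap velocities; positions: p0=-2 p1=12 p2=12 p3=29/2; velocities now: v0=-4 v1=0 v2=2 v3=-1
Collision at t=16/3: particles 2 and 3 swap velocities; positions: p0=-16/3 p1=12 p2=41/3 p3=41/3; velocities now: v0=-4 v1=0 v2=-1 v3=2
Collision at t=7: particles 1 and 2 swap velocities; positions: p0=-12 p1=12 p2=12 p3=17; velocities now: v0=-4 v1=-1 v2=0 v3=2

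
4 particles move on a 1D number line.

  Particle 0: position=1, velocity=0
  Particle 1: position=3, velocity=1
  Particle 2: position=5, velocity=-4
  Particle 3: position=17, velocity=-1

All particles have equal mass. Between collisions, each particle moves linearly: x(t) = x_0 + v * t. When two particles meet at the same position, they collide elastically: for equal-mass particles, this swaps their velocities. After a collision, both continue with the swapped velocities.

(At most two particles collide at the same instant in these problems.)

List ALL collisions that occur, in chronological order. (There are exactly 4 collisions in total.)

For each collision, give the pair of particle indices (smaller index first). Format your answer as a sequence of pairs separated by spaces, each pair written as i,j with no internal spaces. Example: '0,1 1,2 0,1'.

Answer: 1,2 0,1 2,3 1,2

Derivation:
Collision at t=2/5: particles 1 and 2 swap velocities; positions: p0=1 p1=17/5 p2=17/5 p3=83/5; velocities now: v0=0 v1=-4 v2=1 v3=-1
Collision at t=1: particles 0 and 1 swap velocities; positions: p0=1 p1=1 p2=4 p3=16; velocities now: v0=-4 v1=0 v2=1 v3=-1
Collision at t=7: particles 2 and 3 swap velocities; positions: p0=-23 p1=1 p2=10 p3=10; velocities now: v0=-4 v1=0 v2=-1 v3=1
Collision at t=16: particles 1 and 2 swap velocities; positions: p0=-59 p1=1 p2=1 p3=19; velocities now: v0=-4 v1=-1 v2=0 v3=1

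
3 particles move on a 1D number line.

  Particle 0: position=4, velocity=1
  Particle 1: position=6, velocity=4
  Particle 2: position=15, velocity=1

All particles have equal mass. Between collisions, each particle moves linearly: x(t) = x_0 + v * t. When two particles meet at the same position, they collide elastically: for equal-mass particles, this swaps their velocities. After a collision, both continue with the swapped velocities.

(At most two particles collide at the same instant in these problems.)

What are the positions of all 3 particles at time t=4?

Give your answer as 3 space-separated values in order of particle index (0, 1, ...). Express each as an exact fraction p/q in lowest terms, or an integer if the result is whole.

Collision at t=3: particles 1 and 2 swap velocities; positions: p0=7 p1=18 p2=18; velocities now: v0=1 v1=1 v2=4
Advance to t=4 (no further collisions before then); velocities: v0=1 v1=1 v2=4; positions = 8 19 22

Answer: 8 19 22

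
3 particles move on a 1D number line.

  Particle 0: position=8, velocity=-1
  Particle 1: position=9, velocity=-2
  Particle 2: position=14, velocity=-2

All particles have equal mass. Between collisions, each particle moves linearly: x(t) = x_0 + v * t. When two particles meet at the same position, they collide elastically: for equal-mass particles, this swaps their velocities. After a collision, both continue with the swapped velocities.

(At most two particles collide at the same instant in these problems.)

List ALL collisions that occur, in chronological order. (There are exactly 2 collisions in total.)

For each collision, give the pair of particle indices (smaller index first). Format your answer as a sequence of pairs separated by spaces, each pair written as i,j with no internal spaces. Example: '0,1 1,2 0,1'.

Collision at t=1: particles 0 and 1 swap velocities; positions: p0=7 p1=7 p2=12; velocities now: v0=-2 v1=-1 v2=-2
Collision at t=6: particles 1 and 2 swap velocities; positions: p0=-3 p1=2 p2=2; velocities now: v0=-2 v1=-2 v2=-1

Answer: 0,1 1,2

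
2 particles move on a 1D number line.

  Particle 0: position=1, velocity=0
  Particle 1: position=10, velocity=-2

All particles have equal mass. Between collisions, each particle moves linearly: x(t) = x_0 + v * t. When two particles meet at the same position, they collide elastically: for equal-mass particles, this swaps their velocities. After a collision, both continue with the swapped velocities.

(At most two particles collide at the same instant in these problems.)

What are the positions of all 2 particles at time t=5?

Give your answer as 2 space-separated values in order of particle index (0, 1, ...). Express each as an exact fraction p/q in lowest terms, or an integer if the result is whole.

Collision at t=9/2: particles 0 and 1 swap velocities; positions: p0=1 p1=1; velocities now: v0=-2 v1=0
Advance to t=5 (no further collisions before then); velocities: v0=-2 v1=0; positions = 0 1

Answer: 0 1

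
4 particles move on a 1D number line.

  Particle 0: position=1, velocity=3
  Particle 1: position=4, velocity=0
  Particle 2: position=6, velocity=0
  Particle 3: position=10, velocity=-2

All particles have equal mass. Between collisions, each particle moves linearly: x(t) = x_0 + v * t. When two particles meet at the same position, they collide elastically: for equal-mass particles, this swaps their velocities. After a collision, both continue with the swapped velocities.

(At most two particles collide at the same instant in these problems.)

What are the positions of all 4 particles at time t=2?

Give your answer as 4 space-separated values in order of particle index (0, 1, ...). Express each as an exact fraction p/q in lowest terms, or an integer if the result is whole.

Answer: 4 6 6 7

Derivation:
Collision at t=1: particles 0 and 1 swap velocities; positions: p0=4 p1=4 p2=6 p3=8; velocities now: v0=0 v1=3 v2=0 v3=-2
Collision at t=5/3: particles 1 and 2 swap velocities; positions: p0=4 p1=6 p2=6 p3=20/3; velocities now: v0=0 v1=0 v2=3 v3=-2
Collision at t=9/5: particles 2 and 3 swap velocities; positions: p0=4 p1=6 p2=32/5 p3=32/5; velocities now: v0=0 v1=0 v2=-2 v3=3
Collision at t=2: particles 1 and 2 swap velocities; positions: p0=4 p1=6 p2=6 p3=7; velocities now: v0=0 v1=-2 v2=0 v3=3
Advance to t=2 (no further collisions before then); velocities: v0=0 v1=-2 v2=0 v3=3; positions = 4 6 6 7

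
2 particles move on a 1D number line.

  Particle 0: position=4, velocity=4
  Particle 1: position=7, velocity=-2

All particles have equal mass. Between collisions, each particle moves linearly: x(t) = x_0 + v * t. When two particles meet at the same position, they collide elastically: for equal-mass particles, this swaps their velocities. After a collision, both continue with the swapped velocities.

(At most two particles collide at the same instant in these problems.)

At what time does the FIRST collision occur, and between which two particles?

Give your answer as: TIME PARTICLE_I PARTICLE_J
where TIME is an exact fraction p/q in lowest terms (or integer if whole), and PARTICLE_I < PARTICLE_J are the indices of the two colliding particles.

Pair (0,1): pos 4,7 vel 4,-2 -> gap=3, closing at 6/unit, collide at t=1/2
Earliest collision: t=1/2 between 0 and 1

Answer: 1/2 0 1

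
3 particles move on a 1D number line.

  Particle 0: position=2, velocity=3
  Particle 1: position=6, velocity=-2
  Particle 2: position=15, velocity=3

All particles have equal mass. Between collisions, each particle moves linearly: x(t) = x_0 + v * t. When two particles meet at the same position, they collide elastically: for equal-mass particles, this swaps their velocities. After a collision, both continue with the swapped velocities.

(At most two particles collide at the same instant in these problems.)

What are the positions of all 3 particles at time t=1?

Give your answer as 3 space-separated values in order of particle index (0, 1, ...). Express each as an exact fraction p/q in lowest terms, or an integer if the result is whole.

Collision at t=4/5: particles 0 and 1 swap velocities; positions: p0=22/5 p1=22/5 p2=87/5; velocities now: v0=-2 v1=3 v2=3
Advance to t=1 (no further collisions before then); velocities: v0=-2 v1=3 v2=3; positions = 4 5 18

Answer: 4 5 18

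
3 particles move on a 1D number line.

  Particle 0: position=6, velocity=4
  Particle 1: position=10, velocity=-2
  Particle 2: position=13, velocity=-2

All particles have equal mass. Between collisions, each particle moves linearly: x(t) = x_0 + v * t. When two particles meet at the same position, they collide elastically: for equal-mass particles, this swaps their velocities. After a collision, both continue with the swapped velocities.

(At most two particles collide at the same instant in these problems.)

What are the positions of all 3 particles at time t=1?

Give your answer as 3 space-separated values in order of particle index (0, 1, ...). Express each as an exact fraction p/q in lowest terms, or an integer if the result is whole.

Answer: 8 10 11

Derivation:
Collision at t=2/3: particles 0 and 1 swap velocities; positions: p0=26/3 p1=26/3 p2=35/3; velocities now: v0=-2 v1=4 v2=-2
Advance to t=1 (no further collisions before then); velocities: v0=-2 v1=4 v2=-2; positions = 8 10 11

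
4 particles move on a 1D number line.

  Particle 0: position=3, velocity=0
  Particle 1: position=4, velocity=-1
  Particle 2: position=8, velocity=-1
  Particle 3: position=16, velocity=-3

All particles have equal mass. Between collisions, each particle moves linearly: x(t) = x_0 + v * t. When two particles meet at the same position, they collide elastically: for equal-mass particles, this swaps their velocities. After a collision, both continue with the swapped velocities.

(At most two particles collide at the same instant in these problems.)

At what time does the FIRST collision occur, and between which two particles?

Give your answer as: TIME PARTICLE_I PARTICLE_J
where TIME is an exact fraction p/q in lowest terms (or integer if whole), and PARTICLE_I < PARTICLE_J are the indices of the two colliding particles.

Answer: 1 0 1

Derivation:
Pair (0,1): pos 3,4 vel 0,-1 -> gap=1, closing at 1/unit, collide at t=1
Pair (1,2): pos 4,8 vel -1,-1 -> not approaching (rel speed 0 <= 0)
Pair (2,3): pos 8,16 vel -1,-3 -> gap=8, closing at 2/unit, collide at t=4
Earliest collision: t=1 between 0 and 1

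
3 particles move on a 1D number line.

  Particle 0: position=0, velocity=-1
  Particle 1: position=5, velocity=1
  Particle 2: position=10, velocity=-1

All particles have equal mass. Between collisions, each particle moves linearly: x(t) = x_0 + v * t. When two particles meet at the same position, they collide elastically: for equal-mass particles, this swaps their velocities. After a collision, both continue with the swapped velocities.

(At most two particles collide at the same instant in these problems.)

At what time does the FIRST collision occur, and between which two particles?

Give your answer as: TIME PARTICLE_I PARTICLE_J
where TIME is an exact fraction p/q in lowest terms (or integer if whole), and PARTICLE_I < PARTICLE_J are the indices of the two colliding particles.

Pair (0,1): pos 0,5 vel -1,1 -> not approaching (rel speed -2 <= 0)
Pair (1,2): pos 5,10 vel 1,-1 -> gap=5, closing at 2/unit, collide at t=5/2
Earliest collision: t=5/2 between 1 and 2

Answer: 5/2 1 2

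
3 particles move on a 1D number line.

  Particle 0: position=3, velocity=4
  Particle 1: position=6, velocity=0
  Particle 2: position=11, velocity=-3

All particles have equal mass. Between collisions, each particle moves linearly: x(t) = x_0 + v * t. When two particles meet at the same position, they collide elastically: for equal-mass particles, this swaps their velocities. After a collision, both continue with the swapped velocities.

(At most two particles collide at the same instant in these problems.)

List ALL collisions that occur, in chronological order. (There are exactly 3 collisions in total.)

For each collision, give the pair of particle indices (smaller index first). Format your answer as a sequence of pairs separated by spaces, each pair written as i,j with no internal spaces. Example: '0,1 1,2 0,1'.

Answer: 0,1 1,2 0,1

Derivation:
Collision at t=3/4: particles 0 and 1 swap velocities; positions: p0=6 p1=6 p2=35/4; velocities now: v0=0 v1=4 v2=-3
Collision at t=8/7: particles 1 and 2 swap velocities; positions: p0=6 p1=53/7 p2=53/7; velocities now: v0=0 v1=-3 v2=4
Collision at t=5/3: particles 0 and 1 swap velocities; positions: p0=6 p1=6 p2=29/3; velocities now: v0=-3 v1=0 v2=4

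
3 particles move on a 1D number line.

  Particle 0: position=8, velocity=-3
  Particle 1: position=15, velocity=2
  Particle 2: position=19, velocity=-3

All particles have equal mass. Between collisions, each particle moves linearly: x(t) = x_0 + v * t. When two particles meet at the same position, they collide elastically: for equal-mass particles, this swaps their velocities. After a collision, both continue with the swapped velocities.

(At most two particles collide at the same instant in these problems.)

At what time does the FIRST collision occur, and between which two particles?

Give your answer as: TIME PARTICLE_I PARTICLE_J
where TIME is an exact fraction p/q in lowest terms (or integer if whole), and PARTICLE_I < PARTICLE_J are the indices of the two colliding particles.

Pair (0,1): pos 8,15 vel -3,2 -> not approaching (rel speed -5 <= 0)
Pair (1,2): pos 15,19 vel 2,-3 -> gap=4, closing at 5/unit, collide at t=4/5
Earliest collision: t=4/5 between 1 and 2

Answer: 4/5 1 2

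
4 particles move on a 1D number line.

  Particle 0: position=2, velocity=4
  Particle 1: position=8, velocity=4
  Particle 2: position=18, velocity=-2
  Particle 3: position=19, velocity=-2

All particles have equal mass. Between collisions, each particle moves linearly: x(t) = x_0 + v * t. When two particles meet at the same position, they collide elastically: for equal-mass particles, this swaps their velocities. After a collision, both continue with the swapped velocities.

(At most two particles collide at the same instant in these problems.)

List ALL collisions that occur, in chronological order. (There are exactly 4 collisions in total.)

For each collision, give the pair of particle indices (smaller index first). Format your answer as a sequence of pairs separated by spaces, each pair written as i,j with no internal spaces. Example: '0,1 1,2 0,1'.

Collision at t=5/3: particles 1 and 2 swap velocities; positions: p0=26/3 p1=44/3 p2=44/3 p3=47/3; velocities now: v0=4 v1=-2 v2=4 v3=-2
Collision at t=11/6: particles 2 and 3 swap velocities; positions: p0=28/3 p1=43/3 p2=46/3 p3=46/3; velocities now: v0=4 v1=-2 v2=-2 v3=4
Collision at t=8/3: particles 0 and 1 swap velocities; positions: p0=38/3 p1=38/3 p2=41/3 p3=56/3; velocities now: v0=-2 v1=4 v2=-2 v3=4
Collision at t=17/6: particles 1 and 2 swap velocities; positions: p0=37/3 p1=40/3 p2=40/3 p3=58/3; velocities now: v0=-2 v1=-2 v2=4 v3=4

Answer: 1,2 2,3 0,1 1,2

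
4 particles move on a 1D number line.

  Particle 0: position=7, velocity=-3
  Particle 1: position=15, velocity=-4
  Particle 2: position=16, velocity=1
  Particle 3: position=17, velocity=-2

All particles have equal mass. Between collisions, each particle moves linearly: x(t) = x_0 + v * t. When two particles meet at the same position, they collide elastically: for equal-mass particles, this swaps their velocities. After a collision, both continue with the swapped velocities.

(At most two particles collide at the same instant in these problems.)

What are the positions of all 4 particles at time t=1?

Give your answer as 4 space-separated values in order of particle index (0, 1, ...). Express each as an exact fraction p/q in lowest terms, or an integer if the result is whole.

Collision at t=1/3: particles 2 and 3 swap velocities; positions: p0=6 p1=41/3 p2=49/3 p3=49/3; velocities now: v0=-3 v1=-4 v2=-2 v3=1
Advance to t=1 (no further collisions before then); velocities: v0=-3 v1=-4 v2=-2 v3=1; positions = 4 11 15 17

Answer: 4 11 15 17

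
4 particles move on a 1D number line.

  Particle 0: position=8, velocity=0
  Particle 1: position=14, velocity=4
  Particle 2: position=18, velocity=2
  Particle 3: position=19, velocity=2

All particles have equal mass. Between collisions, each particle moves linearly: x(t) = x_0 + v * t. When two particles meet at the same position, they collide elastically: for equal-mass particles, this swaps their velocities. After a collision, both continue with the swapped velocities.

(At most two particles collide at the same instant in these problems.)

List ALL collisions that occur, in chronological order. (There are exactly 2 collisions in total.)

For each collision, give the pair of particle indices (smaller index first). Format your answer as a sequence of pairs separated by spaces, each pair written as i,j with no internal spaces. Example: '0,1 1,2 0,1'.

Answer: 1,2 2,3

Derivation:
Collision at t=2: particles 1 and 2 swap velocities; positions: p0=8 p1=22 p2=22 p3=23; velocities now: v0=0 v1=2 v2=4 v3=2
Collision at t=5/2: particles 2 and 3 swap velocities; positions: p0=8 p1=23 p2=24 p3=24; velocities now: v0=0 v1=2 v2=2 v3=4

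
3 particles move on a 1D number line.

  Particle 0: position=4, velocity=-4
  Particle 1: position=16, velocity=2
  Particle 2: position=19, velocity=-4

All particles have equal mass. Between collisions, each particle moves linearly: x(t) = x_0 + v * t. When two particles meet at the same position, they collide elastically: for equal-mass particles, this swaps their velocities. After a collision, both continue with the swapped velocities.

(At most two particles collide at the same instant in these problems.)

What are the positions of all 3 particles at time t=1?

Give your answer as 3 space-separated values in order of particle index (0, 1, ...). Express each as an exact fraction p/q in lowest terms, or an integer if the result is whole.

Answer: 0 15 18

Derivation:
Collision at t=1/2: particles 1 and 2 swap velocities; positions: p0=2 p1=17 p2=17; velocities now: v0=-4 v1=-4 v2=2
Advance to t=1 (no further collisions before then); velocities: v0=-4 v1=-4 v2=2; positions = 0 15 18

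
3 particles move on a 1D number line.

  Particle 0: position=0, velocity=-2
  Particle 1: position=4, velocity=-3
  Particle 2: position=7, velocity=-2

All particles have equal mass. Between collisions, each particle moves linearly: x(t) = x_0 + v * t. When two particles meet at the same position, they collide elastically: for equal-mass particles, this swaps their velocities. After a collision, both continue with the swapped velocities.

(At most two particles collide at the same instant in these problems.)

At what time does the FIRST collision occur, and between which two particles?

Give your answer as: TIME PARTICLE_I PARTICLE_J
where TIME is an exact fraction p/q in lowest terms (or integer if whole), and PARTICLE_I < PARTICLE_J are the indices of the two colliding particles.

Answer: 4 0 1

Derivation:
Pair (0,1): pos 0,4 vel -2,-3 -> gap=4, closing at 1/unit, collide at t=4
Pair (1,2): pos 4,7 vel -3,-2 -> not approaching (rel speed -1 <= 0)
Earliest collision: t=4 between 0 and 1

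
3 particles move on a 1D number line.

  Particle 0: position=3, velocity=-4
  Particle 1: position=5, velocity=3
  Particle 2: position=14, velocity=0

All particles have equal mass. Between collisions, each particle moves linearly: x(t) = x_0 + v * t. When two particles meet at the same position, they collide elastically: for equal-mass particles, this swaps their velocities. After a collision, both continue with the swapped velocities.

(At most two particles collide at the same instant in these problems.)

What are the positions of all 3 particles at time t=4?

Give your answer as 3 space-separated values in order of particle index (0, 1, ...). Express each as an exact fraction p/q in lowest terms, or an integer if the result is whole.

Answer: -13 14 17

Derivation:
Collision at t=3: particles 1 and 2 swap velocities; positions: p0=-9 p1=14 p2=14; velocities now: v0=-4 v1=0 v2=3
Advance to t=4 (no further collisions before then); velocities: v0=-4 v1=0 v2=3; positions = -13 14 17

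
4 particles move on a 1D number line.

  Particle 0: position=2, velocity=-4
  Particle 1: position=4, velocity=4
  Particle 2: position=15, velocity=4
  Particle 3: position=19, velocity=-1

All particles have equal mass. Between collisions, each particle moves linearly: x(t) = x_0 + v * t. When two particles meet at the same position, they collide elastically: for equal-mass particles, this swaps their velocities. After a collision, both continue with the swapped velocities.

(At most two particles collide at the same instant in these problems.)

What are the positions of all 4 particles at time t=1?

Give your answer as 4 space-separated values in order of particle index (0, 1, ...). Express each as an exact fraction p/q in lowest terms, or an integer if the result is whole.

Collision at t=4/5: particles 2 and 3 swap velocities; positions: p0=-6/5 p1=36/5 p2=91/5 p3=91/5; velocities now: v0=-4 v1=4 v2=-1 v3=4
Advance to t=1 (no further collisions before then); velocities: v0=-4 v1=4 v2=-1 v3=4; positions = -2 8 18 19

Answer: -2 8 18 19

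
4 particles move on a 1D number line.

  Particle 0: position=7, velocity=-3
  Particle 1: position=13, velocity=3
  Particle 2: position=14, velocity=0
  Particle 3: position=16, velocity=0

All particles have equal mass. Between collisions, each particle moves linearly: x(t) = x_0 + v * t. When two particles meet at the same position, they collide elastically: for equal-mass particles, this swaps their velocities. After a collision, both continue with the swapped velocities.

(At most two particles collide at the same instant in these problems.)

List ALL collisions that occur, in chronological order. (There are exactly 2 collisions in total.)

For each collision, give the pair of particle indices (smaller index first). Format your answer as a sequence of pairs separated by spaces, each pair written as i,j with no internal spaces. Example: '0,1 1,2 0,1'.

Collision at t=1/3: particles 1 and 2 swap velocities; positions: p0=6 p1=14 p2=14 p3=16; velocities now: v0=-3 v1=0 v2=3 v3=0
Collision at t=1: particles 2 and 3 swap velocities; positions: p0=4 p1=14 p2=16 p3=16; velocities now: v0=-3 v1=0 v2=0 v3=3

Answer: 1,2 2,3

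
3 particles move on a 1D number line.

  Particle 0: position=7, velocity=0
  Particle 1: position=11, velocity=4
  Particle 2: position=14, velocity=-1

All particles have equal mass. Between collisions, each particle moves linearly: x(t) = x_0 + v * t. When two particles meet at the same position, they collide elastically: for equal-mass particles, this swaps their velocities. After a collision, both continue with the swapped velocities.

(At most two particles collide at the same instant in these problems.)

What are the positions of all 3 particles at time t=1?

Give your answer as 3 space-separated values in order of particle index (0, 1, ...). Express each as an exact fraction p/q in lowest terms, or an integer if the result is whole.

Collision at t=3/5: particles 1 and 2 swap velocities; positions: p0=7 p1=67/5 p2=67/5; velocities now: v0=0 v1=-1 v2=4
Advance to t=1 (no further collisions before then); velocities: v0=0 v1=-1 v2=4; positions = 7 13 15

Answer: 7 13 15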